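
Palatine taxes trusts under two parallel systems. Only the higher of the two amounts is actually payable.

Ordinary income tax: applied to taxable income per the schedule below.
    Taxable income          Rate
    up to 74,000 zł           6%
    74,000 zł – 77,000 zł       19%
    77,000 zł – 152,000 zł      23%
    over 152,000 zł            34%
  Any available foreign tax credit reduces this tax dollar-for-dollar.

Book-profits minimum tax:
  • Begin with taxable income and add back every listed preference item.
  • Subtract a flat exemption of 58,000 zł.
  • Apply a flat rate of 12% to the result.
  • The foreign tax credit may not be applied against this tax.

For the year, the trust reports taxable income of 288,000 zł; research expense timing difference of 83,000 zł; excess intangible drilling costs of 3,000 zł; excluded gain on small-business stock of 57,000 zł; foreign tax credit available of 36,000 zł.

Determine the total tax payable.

44,760 zł

Book-profits minimum tax:
  Adjusted income: 288,000 zł + 83,000 zł + 3,000 zł + 57,000 zł = 431,000 zł
  Less exemption 58,000 zł → base 373,000 zł
  373,000 zł × 12% = 44,760 zł

Ordinary income tax:
  74,000 zł × 6% = 4,440 zł
  3,000 zł × 19% = 570 zł
  75,000 zł × 23% = 17,250 zł
  136,000 zł × 34% = 46,240 zł
  → 68,500 zł
  Less foreign tax credit 36,000 zł → 32,500 zł

44,760 zł > 32,500 zł, so the book-profits minimum tax is the binding amount.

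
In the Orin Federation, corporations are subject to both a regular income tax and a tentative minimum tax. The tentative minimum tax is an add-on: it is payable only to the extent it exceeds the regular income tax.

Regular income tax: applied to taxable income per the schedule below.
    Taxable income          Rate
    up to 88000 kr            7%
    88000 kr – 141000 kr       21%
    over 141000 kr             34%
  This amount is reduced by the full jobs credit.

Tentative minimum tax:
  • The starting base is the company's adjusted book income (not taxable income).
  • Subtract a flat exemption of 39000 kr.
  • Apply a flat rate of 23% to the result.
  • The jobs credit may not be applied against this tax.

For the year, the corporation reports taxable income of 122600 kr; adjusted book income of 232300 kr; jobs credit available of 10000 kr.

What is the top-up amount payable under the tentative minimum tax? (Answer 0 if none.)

41033 kr

Regular income tax:
  88000 kr × 7% = 6160 kr
  34600 kr × 21% = 7266 kr
  → 13426 kr
  Less jobs credit 10000 kr → 3426 kr

Tentative minimum tax:
  Base (adjusted book income): 232300 kr
  Less exemption 39000 kr → base 193300 kr
  193300 kr × 23% = 44459 kr

Excess of tentative minimum tax over regular income tax: 44459 kr − 3426 kr = 41033 kr.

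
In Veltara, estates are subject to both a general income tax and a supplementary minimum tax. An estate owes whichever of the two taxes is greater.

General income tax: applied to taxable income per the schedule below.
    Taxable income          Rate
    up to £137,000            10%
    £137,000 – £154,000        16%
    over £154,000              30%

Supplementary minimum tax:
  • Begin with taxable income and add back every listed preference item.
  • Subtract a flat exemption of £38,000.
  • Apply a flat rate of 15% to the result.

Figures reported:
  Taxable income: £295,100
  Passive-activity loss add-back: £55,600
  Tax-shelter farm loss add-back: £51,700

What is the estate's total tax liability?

Supplementary minimum tax:
  Adjusted income: £295,100 + £55,600 + £51,700 = £402,400
  Less exemption £38,000 → base £364,400
  £364,400 × 15% = £54,660

General income tax:
  £137,000 × 10% = £13,700
  £17,000 × 16% = £2,720
  £141,100 × 30% = £42,330
  → £58,750

£58,750 > £54,660, so the general income tax governs.

£58,750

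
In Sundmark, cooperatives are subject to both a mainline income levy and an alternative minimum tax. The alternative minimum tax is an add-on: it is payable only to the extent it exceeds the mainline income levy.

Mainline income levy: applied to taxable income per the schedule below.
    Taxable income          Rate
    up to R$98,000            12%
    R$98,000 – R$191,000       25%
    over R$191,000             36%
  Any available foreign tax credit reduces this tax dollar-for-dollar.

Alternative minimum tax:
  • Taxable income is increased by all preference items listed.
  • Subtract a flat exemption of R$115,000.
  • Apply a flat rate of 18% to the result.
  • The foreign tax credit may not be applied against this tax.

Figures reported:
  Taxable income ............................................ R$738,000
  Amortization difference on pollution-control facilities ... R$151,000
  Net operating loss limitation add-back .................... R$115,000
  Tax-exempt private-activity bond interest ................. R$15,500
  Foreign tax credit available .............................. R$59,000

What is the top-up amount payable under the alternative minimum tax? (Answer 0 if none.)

Mainline income levy:
  R$98,000 × 12% = R$11,760
  R$93,000 × 25% = R$23,250
  R$547,000 × 36% = R$196,920
  → R$231,930
  Less foreign tax credit R$59,000 → R$172,930

Alternative minimum tax:
  Adjusted income: R$738,000 + R$151,000 + R$115,000 + R$15,500 = R$1,019,500
  Less exemption R$115,000 → base R$904,500
  R$904,500 × 18% = R$162,810

R$162,810 ≤ R$172,930, so no add-on is due.

R$0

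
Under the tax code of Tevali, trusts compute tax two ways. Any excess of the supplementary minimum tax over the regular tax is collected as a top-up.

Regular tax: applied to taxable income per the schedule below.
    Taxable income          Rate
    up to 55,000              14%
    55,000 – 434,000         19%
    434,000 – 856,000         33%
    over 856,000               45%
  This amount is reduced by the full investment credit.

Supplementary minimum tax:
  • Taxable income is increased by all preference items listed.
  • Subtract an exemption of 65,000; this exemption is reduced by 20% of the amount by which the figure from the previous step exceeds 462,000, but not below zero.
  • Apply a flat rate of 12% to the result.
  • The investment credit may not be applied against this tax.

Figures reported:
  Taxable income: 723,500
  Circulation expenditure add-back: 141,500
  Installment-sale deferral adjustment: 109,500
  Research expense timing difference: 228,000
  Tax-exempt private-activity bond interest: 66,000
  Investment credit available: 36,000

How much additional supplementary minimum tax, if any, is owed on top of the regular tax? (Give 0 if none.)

Regular tax:
  55,000 × 14% = 7,700
  379,000 × 19% = 72,010
  289,500 × 33% = 95,535
  → 175,245
  Less investment credit 36,000 → 139,245

Supplementary minimum tax:
  Adjusted income: 723,500 + 141,500 + 109,500 + 228,000 + 66,000 = 1,268,500
  Exemption: 20% × (1,268,500 − 462,000) = 161,300 ≥ 65,000, so the exemption is fully phased out
  Base: 1,268,500 − 0 = 1,268,500
  1,268,500 × 12% = 152,220

Excess of supplementary minimum tax over regular tax: 152,220 − 139,245 = 12,975.

12,975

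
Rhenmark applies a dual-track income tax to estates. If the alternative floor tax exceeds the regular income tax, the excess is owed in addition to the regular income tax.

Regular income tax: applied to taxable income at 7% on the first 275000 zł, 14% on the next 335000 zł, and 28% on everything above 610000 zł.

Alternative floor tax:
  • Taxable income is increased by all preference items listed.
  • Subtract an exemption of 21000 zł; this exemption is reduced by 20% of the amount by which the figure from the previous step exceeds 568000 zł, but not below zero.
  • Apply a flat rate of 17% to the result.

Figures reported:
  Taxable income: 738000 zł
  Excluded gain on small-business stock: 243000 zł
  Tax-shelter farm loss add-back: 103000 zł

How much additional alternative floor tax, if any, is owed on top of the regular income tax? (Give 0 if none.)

Regular income tax:
  275000 zł × 7% = 19250 zł
  335000 zł × 14% = 46900 zł
  128000 zł × 28% = 35840 zł
  → 101990 zł

Alternative floor tax:
  Adjusted income: 738000 zł + 243000 zł + 103000 zł = 1084000 zł
  Exemption: 20% × (1084000 zł − 568000 zł) = 103200 zł ≥ 21000 zł, so the exemption is fully phased out
  Base: 1084000 zł − 0 zł = 1084000 zł
  1084000 zł × 17% = 184280 zł

Excess of alternative floor tax over regular income tax: 184280 zł − 101990 zł = 82290 zł.

82290 zł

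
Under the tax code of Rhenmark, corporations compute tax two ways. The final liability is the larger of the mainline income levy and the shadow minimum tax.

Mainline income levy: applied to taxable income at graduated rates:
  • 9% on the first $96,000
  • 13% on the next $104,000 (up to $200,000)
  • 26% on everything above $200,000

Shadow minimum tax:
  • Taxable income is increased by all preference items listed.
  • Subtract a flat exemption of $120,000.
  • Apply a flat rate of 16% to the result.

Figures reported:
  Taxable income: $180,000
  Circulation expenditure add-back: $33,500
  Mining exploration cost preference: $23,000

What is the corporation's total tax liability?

$19,560

Shadow minimum tax:
  Adjusted income: $180,000 + $33,500 + $23,000 = $236,500
  Less exemption $120,000 → base $116,500
  $116,500 × 16% = $18,640

Mainline income levy:
  $96,000 × 9% = $8,640
  $84,000 × 13% = $10,920
  → $19,560

$19,560 > $18,640, so the mainline income levy governs.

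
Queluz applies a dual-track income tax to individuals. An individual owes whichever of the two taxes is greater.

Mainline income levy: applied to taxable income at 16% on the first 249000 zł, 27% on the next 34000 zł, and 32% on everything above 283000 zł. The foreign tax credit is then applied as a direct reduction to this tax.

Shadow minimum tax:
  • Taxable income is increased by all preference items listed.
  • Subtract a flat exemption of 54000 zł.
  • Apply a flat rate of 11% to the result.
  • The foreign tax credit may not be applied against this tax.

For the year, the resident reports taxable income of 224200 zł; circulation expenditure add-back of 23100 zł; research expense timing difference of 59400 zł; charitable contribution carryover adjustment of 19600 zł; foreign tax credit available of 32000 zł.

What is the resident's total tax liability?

Mainline income levy:
  224200 zł × 16% = 35872 zł
  Less foreign tax credit 32000 zł → 3872 zł

Shadow minimum tax:
  Adjusted income: 224200 zł + 23100 zł + 59400 zł + 19600 zł = 326300 zł
  Less exemption 54000 zł → base 272300 zł
  272300 zł × 11% = 29953 zł

29953 zł > 3872 zł, so the shadow minimum tax is the binding amount.

29953 zł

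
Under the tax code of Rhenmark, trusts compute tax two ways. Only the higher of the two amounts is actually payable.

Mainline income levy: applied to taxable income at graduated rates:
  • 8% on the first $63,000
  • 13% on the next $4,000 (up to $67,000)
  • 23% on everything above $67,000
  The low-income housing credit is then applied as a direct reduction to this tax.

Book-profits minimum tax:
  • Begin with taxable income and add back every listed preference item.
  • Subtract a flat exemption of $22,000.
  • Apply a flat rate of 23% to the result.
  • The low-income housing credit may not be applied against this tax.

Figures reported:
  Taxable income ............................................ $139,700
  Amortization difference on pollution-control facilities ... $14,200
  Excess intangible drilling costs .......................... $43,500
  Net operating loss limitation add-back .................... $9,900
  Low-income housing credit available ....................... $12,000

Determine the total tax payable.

$42,619

Mainline income levy:
  $63,000 × 8% = $5,040
  $4,000 × 13% = $520
  $72,700 × 23% = $16,721
  → $22,281
  Less low-income housing credit $12,000 → $10,281

Book-profits minimum tax:
  Adjusted income: $139,700 + $14,200 + $43,500 + $9,900 = $207,300
  Less exemption $22,000 → base $185,300
  $185,300 × 23% = $42,619

$42,619 > $10,281, so the book-profits minimum tax is the binding amount.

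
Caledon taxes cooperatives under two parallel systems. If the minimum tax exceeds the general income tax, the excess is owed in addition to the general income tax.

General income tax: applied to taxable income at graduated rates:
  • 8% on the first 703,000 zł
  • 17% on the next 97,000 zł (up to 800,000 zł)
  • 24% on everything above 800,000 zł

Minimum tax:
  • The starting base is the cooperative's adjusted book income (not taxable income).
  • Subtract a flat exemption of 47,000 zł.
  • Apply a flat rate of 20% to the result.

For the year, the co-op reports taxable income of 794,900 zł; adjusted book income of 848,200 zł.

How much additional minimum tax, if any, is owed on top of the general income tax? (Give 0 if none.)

88,377 zł

Minimum tax:
  Base (adjusted book income): 848,200 zł
  Less exemption 47,000 zł → base 801,200 zł
  801,200 zł × 20% = 160,240 zł

General income tax:
  703,000 zł × 8% = 56,240 zł
  91,900 zł × 17% = 15,623 zł
  → 71,863 zł

Excess of minimum tax over general income tax: 160,240 zł − 71,863 zł = 88,377 zł.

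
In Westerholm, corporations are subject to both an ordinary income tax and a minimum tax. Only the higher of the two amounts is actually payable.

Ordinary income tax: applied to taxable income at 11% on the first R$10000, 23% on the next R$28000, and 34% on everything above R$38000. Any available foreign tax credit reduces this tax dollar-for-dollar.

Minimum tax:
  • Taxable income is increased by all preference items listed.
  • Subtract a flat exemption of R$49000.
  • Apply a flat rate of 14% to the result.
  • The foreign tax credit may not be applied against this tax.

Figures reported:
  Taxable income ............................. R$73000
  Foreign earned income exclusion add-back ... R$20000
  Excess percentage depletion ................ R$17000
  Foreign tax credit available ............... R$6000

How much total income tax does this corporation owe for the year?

Minimum tax:
  Adjusted income: R$73000 + R$20000 + R$17000 = R$110000
  Less exemption R$49000 → base R$61000
  R$61000 × 14% = R$8540

Ordinary income tax:
  R$10000 × 11% = R$1100
  R$28000 × 23% = R$6440
  R$35000 × 34% = R$11900
  → R$19440
  Less foreign tax credit R$6000 → R$13440

R$13440 > R$8540, so the ordinary income tax governs.

R$13440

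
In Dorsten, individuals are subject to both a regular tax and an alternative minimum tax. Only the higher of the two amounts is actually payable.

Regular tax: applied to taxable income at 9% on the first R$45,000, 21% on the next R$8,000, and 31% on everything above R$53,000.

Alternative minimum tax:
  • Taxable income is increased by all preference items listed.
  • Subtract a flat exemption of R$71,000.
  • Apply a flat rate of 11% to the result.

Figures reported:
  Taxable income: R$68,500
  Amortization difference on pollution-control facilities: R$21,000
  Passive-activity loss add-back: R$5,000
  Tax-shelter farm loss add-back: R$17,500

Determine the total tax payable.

R$10,535

Alternative minimum tax:
  Adjusted income: R$68,500 + R$21,000 + R$5,000 + R$17,500 = R$112,000
  Less exemption R$71,000 → base R$41,000
  R$41,000 × 11% = R$4,510

Regular tax:
  R$45,000 × 9% = R$4,050
  R$8,000 × 21% = R$1,680
  R$15,500 × 31% = R$4,805
  → R$10,535

R$10,535 > R$4,510, so the regular tax governs.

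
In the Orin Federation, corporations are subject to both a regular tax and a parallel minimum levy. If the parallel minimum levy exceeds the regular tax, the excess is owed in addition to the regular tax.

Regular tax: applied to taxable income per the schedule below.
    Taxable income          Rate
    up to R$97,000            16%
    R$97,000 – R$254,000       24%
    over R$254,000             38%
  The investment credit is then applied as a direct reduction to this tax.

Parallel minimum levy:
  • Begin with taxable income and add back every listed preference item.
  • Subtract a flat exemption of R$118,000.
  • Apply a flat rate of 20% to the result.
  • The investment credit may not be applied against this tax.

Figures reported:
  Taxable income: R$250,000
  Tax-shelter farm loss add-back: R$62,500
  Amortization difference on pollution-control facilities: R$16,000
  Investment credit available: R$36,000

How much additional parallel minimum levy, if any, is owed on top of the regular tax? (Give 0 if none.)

R$25,860

Parallel minimum levy:
  Adjusted income: R$250,000 + R$62,500 + R$16,000 = R$328,500
  Less exemption R$118,000 → base R$210,500
  R$210,500 × 20% = R$42,100

Regular tax:
  R$97,000 × 16% = R$15,520
  R$153,000 × 24% = R$36,720
  → R$52,240
  Less investment credit R$36,000 → R$16,240

Excess of parallel minimum levy over regular tax: R$42,100 − R$16,240 = R$25,860.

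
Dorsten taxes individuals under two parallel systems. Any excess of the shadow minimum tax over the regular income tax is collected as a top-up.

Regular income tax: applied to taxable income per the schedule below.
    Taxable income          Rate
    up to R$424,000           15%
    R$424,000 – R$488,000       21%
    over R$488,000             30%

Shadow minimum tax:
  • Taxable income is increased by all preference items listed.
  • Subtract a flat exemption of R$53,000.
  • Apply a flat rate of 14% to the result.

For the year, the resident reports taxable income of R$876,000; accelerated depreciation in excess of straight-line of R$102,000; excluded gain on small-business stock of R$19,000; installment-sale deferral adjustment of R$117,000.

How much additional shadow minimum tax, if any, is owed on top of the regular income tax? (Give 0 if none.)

R$0

Regular income tax:
  R$424,000 × 15% = R$63,600
  R$64,000 × 21% = R$13,440
  R$388,000 × 30% = R$116,400
  → R$193,440

Shadow minimum tax:
  Adjusted income: R$876,000 + R$102,000 + R$19,000 + R$117,000 = R$1,114,000
  Less exemption R$53,000 → base R$1,061,000
  R$1,061,000 × 14% = R$148,540

R$148,540 ≤ R$193,440, so no add-on is due.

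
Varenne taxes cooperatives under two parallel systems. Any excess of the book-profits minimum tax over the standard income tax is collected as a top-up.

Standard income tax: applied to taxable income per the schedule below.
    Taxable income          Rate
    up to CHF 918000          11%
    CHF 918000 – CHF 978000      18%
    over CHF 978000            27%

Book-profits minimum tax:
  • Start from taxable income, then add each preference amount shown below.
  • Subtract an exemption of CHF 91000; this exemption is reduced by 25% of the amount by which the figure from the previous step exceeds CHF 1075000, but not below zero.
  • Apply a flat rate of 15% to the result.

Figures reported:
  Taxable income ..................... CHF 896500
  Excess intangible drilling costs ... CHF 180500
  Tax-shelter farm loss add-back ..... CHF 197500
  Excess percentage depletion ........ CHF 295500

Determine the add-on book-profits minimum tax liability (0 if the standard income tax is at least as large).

CHF 136885

Book-profits minimum tax:
  Adjusted income: CHF 896500 + CHF 180500 + CHF 197500 + CHF 295500 = CHF 1570000
  Exemption: 25% × (CHF 1570000 − CHF 1075000) = CHF 123750 ≥ CHF 91000, so the exemption is fully phased out
  Base: CHF 1570000 − CHF 0 = CHF 1570000
  CHF 1570000 × 15% = CHF 235500

Standard income tax:
  CHF 896500 × 11% = CHF 98615

Excess of book-profits minimum tax over standard income tax: CHF 235500 − CHF 98615 = CHF 136885.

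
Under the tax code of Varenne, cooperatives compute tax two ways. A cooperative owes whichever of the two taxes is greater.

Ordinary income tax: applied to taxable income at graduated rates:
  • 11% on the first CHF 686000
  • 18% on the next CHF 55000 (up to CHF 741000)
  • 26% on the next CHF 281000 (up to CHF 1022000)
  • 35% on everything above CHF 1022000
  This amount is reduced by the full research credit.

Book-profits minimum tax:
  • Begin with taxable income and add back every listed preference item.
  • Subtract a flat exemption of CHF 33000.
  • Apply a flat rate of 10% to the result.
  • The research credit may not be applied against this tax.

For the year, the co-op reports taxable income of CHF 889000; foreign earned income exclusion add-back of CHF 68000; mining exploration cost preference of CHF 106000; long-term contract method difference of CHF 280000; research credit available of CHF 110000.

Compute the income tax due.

CHF 131000

Book-profits minimum tax:
  Adjusted income: CHF 889000 + CHF 68000 + CHF 106000 + CHF 280000 = CHF 1343000
  Less exemption CHF 33000 → base CHF 1310000
  CHF 1310000 × 10% = CHF 131000

Ordinary income tax:
  CHF 686000 × 11% = CHF 75460
  CHF 55000 × 18% = CHF 9900
  CHF 148000 × 26% = CHF 38480
  → CHF 123840
  Less research credit CHF 110000 → CHF 13840

CHF 131000 > CHF 13840, so the book-profits minimum tax is the binding amount.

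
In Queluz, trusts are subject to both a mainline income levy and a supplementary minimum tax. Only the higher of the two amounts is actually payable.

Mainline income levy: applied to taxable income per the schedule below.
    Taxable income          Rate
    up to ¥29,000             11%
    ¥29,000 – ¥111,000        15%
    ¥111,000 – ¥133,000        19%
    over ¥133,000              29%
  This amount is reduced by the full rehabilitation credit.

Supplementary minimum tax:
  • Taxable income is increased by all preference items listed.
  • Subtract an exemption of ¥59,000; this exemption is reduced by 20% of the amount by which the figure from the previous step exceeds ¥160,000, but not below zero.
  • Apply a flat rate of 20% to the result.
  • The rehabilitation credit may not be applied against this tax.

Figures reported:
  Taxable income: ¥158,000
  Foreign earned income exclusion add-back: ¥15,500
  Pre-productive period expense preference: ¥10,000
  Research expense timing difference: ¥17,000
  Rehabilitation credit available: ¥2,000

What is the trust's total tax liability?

Supplementary minimum tax:
  Adjusted income: ¥158,000 + ¥15,500 + ¥10,000 + ¥17,000 = ¥200,500
  Exemption: ¥59,000 − 20% × (¥200,500 − ¥160,000) = ¥59,000 − ¥8,100 = ¥50,900
  Base: ¥200,500 − ¥50,900 = ¥149,600
  ¥149,600 × 20% = ¥29,920

Mainline income levy:
  ¥29,000 × 11% = ¥3,190
  ¥82,000 × 15% = ¥12,300
  ¥22,000 × 19% = ¥4,180
  ¥25,000 × 29% = ¥7,250
  → ¥26,920
  Less rehabilitation credit ¥2,000 → ¥24,920

¥29,920 > ¥24,920, so the supplementary minimum tax is the binding amount.

¥29,920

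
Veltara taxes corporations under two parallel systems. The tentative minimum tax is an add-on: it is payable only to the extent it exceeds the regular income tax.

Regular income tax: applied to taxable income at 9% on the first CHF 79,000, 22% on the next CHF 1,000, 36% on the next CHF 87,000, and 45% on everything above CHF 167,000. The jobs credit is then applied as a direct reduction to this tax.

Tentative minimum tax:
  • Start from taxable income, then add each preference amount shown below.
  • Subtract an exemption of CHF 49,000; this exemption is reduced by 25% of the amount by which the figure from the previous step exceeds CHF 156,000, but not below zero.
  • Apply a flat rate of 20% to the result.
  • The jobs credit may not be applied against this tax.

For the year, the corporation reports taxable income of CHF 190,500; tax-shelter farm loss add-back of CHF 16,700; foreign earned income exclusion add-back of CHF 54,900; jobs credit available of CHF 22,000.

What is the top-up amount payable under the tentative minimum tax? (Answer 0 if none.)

CHF 20,700

Tentative minimum tax:
  Adjusted income: CHF 190,500 + CHF 16,700 + CHF 54,900 = CHF 262,100
  Exemption: CHF 49,000 − 25% × (CHF 262,100 − CHF 156,000) = CHF 49,000 − CHF 26,525 = CHF 22,475
  Base: CHF 262,100 − CHF 22,475 = CHF 239,625
  CHF 239,625 × 20% = CHF 47,925

Regular income tax:
  CHF 79,000 × 9% = CHF 7,110
  CHF 1,000 × 22% = CHF 220
  CHF 87,000 × 36% = CHF 31,320
  CHF 23,500 × 45% = CHF 10,575
  → CHF 49,225
  Less jobs credit CHF 22,000 → CHF 27,225

Excess of tentative minimum tax over regular income tax: CHF 47,925 − CHF 27,225 = CHF 20,700.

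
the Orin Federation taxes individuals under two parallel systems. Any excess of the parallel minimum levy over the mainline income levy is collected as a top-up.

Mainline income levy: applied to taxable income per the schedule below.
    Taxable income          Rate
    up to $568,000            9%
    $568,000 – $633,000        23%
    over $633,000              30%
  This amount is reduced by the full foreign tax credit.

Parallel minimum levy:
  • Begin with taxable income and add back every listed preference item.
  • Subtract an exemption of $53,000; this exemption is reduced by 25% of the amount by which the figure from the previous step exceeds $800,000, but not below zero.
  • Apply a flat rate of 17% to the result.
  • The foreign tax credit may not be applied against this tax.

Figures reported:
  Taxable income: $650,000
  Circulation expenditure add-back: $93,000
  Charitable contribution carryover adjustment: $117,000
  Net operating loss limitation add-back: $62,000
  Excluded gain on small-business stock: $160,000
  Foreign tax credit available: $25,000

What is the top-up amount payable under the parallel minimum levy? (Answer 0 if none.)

$137,770

Mainline income levy:
  $568,000 × 9% = $51,120
  $65,000 × 23% = $14,950
  $17,000 × 30% = $5,100
  → $71,170
  Less foreign tax credit $25,000 → $46,170

Parallel minimum levy:
  Adjusted income: $650,000 + $93,000 + $117,000 + $62,000 + $160,000 = $1,082,000
  Exemption: 25% × ($1,082,000 − $800,000) = $70,500 ≥ $53,000, so the exemption is fully phased out
  Base: $1,082,000 − $0 = $1,082,000
  $1,082,000 × 17% = $183,940

Excess of parallel minimum levy over mainline income levy: $183,940 − $46,170 = $137,770.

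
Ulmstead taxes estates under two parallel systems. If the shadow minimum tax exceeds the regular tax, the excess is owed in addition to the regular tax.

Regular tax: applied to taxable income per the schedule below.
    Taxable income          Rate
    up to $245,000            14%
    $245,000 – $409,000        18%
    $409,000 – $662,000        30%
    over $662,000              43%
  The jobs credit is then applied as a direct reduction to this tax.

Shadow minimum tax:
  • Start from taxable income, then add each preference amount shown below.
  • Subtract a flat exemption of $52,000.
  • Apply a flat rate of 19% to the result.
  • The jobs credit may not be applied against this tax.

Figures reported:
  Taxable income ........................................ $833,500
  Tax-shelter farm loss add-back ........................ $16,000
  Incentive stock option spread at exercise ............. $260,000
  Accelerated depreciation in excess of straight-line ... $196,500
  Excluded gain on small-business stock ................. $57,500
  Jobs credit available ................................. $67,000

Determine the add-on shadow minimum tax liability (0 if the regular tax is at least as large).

Regular tax:
  $245,000 × 14% = $34,300
  $164,000 × 18% = $29,520
  $253,000 × 30% = $75,900
  $171,500 × 43% = $73,745
  → $213,465
  Less jobs credit $67,000 → $146,465

Shadow minimum tax:
  Adjusted income: $833,500 + $16,000 + $260,000 + $196,500 + $57,500 = $1,363,500
  Less exemption $52,000 → base $1,311,500
  $1,311,500 × 19% = $249,185

Excess of shadow minimum tax over regular tax: $249,185 − $146,465 = $102,720.

$102,720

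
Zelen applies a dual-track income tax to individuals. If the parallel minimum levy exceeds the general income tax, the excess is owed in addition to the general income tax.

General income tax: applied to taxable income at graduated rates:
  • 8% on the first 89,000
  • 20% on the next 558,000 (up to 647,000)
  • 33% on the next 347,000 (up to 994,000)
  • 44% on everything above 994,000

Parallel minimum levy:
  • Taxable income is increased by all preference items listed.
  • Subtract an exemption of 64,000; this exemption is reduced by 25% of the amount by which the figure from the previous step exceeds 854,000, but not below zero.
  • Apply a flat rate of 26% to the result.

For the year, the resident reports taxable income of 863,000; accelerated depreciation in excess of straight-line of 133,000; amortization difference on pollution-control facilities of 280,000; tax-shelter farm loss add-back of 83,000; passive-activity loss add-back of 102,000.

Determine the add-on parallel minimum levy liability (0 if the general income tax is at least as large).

Parallel minimum levy:
  Adjusted income: 863,000 + 133,000 + 280,000 + 83,000 + 102,000 = 1,461,000
  Exemption: 25% × (1,461,000 − 854,000) = 151,750 ≥ 64,000, so the exemption is fully phased out
  Base: 1,461,000 − 0 = 1,461,000
  1,461,000 × 26% = 379,860

General income tax:
  89,000 × 8% = 7,120
  558,000 × 20% = 111,600
  216,000 × 33% = 71,280
  → 190,000

Excess of parallel minimum levy over general income tax: 379,860 − 190,000 = 189,860.

189,860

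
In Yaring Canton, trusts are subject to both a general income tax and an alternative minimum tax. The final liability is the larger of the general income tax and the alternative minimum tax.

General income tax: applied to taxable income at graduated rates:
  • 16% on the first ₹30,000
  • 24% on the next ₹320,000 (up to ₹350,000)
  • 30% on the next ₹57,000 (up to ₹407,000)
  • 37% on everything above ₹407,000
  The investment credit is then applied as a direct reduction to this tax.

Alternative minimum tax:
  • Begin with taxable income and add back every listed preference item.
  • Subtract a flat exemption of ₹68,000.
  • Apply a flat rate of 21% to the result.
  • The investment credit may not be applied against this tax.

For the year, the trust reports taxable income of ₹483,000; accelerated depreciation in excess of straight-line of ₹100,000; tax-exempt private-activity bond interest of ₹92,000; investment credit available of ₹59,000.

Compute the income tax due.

General income tax:
  ₹30,000 × 16% = ₹4,800
  ₹320,000 × 24% = ₹76,800
  ₹57,000 × 30% = ₹17,100
  ₹76,000 × 37% = ₹28,120
  → ₹126,820
  Less investment credit ₹59,000 → ₹67,820

Alternative minimum tax:
  Adjusted income: ₹483,000 + ₹100,000 + ₹92,000 = ₹675,000
  Less exemption ₹68,000 → base ₹607,000
  ₹607,000 × 21% = ₹127,470

₹127,470 > ₹67,820, so the alternative minimum tax is the binding amount.

₹127,470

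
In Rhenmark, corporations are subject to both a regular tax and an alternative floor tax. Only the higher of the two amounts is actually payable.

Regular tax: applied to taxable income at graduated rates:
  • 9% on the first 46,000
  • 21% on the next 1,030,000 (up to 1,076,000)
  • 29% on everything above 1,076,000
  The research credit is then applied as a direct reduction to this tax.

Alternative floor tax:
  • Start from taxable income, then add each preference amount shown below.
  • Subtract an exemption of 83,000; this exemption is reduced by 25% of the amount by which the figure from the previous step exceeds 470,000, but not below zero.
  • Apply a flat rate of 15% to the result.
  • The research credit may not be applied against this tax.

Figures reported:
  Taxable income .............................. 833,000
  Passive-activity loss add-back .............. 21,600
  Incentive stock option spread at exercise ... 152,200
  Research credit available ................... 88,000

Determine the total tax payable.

151,020

Alternative floor tax:
  Adjusted income: 833,000 + 21,600 + 152,200 = 1,006,800
  Exemption: 25% × (1,006,800 − 470,000) = 134,200 ≥ 83,000, so the exemption is fully phased out
  Base: 1,006,800 − 0 = 1,006,800
  1,006,800 × 15% = 151,020

Regular tax:
  46,000 × 9% = 4,140
  787,000 × 21% = 165,270
  → 169,410
  Less research credit 88,000 → 81,410

151,020 > 81,410, so the alternative floor tax is the binding amount.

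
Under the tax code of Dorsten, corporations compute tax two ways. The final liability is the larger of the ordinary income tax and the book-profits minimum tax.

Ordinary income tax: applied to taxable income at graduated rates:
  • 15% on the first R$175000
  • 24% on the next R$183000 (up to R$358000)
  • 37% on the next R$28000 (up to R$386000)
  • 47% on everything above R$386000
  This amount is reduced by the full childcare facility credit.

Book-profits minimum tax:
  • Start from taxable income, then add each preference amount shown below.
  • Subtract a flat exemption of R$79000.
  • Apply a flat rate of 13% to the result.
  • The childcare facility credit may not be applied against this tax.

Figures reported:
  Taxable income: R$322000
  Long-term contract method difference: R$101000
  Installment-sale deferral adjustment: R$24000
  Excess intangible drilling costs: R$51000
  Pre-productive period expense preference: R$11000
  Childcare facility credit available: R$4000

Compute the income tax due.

Ordinary income tax:
  R$175000 × 15% = R$26250
  R$147000 × 24% = R$35280
  → R$61530
  Less childcare facility credit R$4000 → R$57530

Book-profits minimum tax:
  Adjusted income: R$322000 + R$101000 + R$24000 + R$51000 + R$11000 = R$509000
  Less exemption R$79000 → base R$430000
  R$430000 × 13% = R$55900

R$57530 > R$55900, so the ordinary income tax governs.

R$57530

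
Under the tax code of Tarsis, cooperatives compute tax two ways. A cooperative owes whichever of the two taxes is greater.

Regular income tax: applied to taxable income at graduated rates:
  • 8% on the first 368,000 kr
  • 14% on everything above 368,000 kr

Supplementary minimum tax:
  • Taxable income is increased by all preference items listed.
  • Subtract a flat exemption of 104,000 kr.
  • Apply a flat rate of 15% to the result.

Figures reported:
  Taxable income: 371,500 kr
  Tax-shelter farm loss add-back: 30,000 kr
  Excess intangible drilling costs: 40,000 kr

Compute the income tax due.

Supplementary minimum tax:
  Adjusted income: 371,500 kr + 30,000 kr + 40,000 kr = 441,500 kr
  Less exemption 104,000 kr → base 337,500 kr
  337,500 kr × 15% = 50,625 kr

Regular income tax:
  368,000 kr × 8% = 29,440 kr
  3,500 kr × 14% = 490 kr
  → 29,930 kr

50,625 kr > 29,930 kr, so the supplementary minimum tax is the binding amount.

50,625 kr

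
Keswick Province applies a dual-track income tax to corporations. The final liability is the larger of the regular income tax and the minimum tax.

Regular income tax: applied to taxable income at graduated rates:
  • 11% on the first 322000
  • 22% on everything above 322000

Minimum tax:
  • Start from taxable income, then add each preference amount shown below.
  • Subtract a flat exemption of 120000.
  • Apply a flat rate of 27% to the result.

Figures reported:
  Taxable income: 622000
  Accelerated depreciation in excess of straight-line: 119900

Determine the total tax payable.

Regular income tax:
  322000 × 11% = 35420
  300000 × 22% = 66000
  → 101420

Minimum tax:
  Adjusted income: 622000 + 119900 = 741900
  Less exemption 120000 → base 621900
  621900 × 27% = 167913

167913 > 101420, so the minimum tax is the binding amount.

167913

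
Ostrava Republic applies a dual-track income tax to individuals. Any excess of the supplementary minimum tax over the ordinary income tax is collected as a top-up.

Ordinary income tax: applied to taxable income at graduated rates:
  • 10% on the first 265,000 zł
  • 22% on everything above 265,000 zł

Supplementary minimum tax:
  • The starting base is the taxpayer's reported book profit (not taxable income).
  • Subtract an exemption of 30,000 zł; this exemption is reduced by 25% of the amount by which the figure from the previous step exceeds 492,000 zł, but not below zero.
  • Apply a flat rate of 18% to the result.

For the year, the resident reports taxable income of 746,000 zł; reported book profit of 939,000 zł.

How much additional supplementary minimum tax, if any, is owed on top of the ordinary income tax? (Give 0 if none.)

Ordinary income tax:
  265,000 zł × 10% = 26,500 zł
  481,000 zł × 22% = 105,820 zł
  → 132,320 zł

Supplementary minimum tax:
  Base (reported book profit): 939,000 zł
  Exemption: 25% × (939,000 zł − 492,000 zł) = 111,750 zł ≥ 30,000 zł, so the exemption is fully phased out
  Base: 939,000 zł − 0 zł = 939,000 zł
  939,000 zł × 18% = 169,020 zł

Excess of supplementary minimum tax over ordinary income tax: 169,020 zł − 132,320 zł = 36,700 zł.

36,700 zł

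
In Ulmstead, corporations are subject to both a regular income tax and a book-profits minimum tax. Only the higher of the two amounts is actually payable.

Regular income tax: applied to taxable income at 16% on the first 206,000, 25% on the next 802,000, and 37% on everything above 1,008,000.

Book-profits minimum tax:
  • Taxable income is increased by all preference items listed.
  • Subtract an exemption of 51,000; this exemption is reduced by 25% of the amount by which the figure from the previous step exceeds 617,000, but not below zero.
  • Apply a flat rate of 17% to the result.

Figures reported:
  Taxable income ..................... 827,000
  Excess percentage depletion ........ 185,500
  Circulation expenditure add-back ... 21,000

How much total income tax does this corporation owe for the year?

188,210

Regular income tax:
  206,000 × 16% = 32,960
  621,000 × 25% = 155,250
  → 188,210

Book-profits minimum tax:
  Adjusted income: 827,000 + 185,500 + 21,000 = 1,033,500
  Exemption: 25% × (1,033,500 − 617,000) = 104,125 ≥ 51,000, so the exemption is fully phased out
  Base: 1,033,500 − 0 = 1,033,500
  1,033,500 × 17% = 175,695

188,210 > 175,695, so the regular income tax governs.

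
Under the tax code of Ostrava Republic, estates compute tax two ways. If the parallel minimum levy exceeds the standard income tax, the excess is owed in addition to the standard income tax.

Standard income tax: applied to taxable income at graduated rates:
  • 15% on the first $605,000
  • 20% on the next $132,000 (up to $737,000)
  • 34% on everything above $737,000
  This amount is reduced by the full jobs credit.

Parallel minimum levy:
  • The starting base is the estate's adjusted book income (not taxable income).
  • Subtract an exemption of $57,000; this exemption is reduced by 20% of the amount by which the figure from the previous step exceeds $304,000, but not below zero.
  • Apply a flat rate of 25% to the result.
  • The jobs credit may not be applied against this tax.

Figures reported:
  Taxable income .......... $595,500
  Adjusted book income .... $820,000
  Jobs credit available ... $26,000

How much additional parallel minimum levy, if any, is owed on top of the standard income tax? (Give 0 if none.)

Parallel minimum levy:
  Base (adjusted book income): $820,000
  Exemption: 20% × ($820,000 − $304,000) = $103,200 ≥ $57,000, so the exemption is fully phased out
  Base: $820,000 − $0 = $820,000
  $820,000 × 25% = $205,000

Standard income tax:
  $595,500 × 15% = $89,325
  Less jobs credit $26,000 → $63,325

Excess of parallel minimum levy over standard income tax: $205,000 − $63,325 = $141,675.

$141,675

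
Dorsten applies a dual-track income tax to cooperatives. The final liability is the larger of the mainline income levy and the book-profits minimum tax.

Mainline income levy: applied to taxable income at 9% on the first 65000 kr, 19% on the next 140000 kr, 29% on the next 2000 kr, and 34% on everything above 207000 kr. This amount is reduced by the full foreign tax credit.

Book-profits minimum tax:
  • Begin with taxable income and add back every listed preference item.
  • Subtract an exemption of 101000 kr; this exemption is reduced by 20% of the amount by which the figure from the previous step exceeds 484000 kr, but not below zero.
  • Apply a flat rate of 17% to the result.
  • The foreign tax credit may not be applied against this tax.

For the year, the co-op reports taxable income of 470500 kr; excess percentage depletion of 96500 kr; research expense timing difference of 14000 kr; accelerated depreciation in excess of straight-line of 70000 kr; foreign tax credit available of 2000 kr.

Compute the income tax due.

Mainline income levy:
  65000 kr × 9% = 5850 kr
  140000 kr × 19% = 26600 kr
  2000 kr × 29% = 580 kr
  263500 kr × 34% = 89590 kr
  → 122620 kr
  Less foreign tax credit 2000 kr → 120620 kr

Book-profits minimum tax:
  Adjusted income: 470500 kr + 96500 kr + 14000 kr + 70000 kr = 651000 kr
  Exemption: 101000 kr − 20% × (651000 kr − 484000 kr) = 101000 kr − 33400 kr = 67600 kr
  Base: 651000 kr − 67600 kr = 583400 kr
  583400 kr × 17% = 99178 kr

120620 kr > 99178 kr, so the mainline income levy governs.

120620 kr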